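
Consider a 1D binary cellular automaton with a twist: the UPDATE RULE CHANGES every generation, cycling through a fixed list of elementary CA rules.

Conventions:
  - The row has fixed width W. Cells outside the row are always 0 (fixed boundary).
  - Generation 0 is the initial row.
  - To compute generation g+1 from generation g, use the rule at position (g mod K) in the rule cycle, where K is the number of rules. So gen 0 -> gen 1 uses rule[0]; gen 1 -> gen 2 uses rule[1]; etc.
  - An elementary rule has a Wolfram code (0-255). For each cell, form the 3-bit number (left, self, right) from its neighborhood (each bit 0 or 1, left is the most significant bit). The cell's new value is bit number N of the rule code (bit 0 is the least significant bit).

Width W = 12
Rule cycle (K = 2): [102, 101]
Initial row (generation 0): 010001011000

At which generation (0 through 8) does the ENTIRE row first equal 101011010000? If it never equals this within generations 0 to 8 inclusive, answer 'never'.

Answer: never

Derivation:
Gen 0: 010001011000
Gen 1 (rule 102): 110011101000
Gen 2 (rule 101): 010000111011
Gen 3 (rule 102): 110001001101
Gen 4 (rule 101): 010101000111
Gen 5 (rule 102): 111111001001
Gen 6 (rule 101): 000001001001
Gen 7 (rule 102): 000011011011
Gen 8 (rule 101): 111001101101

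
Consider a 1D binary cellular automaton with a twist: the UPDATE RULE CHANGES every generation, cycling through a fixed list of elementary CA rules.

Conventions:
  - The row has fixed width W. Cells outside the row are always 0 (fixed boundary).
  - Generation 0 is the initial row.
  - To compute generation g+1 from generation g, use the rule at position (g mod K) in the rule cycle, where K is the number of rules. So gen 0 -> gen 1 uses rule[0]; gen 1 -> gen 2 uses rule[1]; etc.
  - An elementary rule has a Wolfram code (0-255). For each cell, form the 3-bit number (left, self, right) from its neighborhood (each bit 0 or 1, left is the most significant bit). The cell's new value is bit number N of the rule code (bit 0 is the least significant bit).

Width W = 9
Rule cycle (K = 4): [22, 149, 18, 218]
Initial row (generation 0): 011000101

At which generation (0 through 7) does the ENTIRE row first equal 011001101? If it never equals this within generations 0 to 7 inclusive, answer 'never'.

Gen 0: 011000101
Gen 1 (rule 22): 100101101
Gen 2 (rule 149): 110100001
Gen 3 (rule 18): 000010010
Gen 4 (rule 218): 000101101
Gen 5 (rule 22): 001100001
Gen 6 (rule 149): 100011101
Gen 7 (rule 18): 010100000

Answer: never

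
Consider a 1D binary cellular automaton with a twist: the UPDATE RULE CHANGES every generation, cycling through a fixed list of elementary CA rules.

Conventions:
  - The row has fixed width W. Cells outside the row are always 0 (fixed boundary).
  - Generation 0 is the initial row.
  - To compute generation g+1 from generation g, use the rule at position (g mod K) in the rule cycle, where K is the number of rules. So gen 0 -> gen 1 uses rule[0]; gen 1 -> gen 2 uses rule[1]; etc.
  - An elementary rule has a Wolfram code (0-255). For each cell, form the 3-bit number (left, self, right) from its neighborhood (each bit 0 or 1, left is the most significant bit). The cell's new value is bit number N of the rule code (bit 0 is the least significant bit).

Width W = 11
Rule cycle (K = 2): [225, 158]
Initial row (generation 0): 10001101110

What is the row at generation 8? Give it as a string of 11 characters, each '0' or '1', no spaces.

Gen 0: 10001101110
Gen 1 (rule 225): 00100110110
Gen 2 (rule 158): 01111100101
Gen 3 (rule 225): 00111100010
Gen 4 (rule 158): 01111010111
Gen 5 (rule 225): 00111101011
Gen 6 (rule 158): 01111001010
Gen 7 (rule 225): 00111000100
Gen 8 (rule 158): 01110101110

Answer: 01110101110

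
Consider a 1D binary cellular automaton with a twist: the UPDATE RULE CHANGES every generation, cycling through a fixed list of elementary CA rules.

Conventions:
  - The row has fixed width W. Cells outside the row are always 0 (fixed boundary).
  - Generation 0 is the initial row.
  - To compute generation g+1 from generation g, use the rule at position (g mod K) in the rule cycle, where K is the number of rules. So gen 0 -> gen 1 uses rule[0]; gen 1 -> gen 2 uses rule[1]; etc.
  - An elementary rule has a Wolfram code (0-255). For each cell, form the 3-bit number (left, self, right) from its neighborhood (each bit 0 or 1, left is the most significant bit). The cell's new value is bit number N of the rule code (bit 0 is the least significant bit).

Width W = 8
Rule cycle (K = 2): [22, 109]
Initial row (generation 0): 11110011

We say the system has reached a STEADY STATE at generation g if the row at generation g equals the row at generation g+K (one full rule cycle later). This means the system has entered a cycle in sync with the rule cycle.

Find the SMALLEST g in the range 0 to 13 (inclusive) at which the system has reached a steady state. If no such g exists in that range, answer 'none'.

Answer: 3

Derivation:
Gen 0: 11110011
Gen 1 (rule 22): 00001100
Gen 2 (rule 109): 11101101
Gen 3 (rule 22): 00000001
Gen 4 (rule 109): 11111101
Gen 5 (rule 22): 00000001
Gen 6 (rule 109): 11111101
Gen 7 (rule 22): 00000001
Gen 8 (rule 109): 11111101
Gen 9 (rule 22): 00000001
Gen 10 (rule 109): 11111101
Gen 11 (rule 22): 00000001
Gen 12 (rule 109): 11111101
Gen 13 (rule 22): 00000001
Gen 14 (rule 109): 11111101
Gen 15 (rule 22): 00000001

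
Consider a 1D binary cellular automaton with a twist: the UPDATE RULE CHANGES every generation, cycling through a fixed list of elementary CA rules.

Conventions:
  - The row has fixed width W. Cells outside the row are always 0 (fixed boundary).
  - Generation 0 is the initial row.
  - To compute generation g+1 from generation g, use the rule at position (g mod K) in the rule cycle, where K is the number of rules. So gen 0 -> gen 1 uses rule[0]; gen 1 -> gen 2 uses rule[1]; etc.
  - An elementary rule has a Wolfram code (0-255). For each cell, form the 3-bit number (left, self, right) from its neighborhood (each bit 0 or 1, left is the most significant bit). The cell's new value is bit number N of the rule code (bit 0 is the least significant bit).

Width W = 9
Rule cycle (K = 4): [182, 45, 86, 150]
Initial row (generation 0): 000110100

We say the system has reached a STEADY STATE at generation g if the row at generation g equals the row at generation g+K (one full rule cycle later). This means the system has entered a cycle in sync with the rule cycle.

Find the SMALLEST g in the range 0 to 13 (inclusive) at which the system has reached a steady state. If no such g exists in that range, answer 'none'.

Gen 0: 000110100
Gen 1 (rule 182): 001001110
Gen 2 (rule 45): 101001000
Gen 3 (rule 86): 101111100
Gen 4 (rule 150): 100111010
Gen 5 (rule 182): 111010111
Gen 6 (rule 45): 100111100
Gen 7 (rule 86): 111000110
Gen 8 (rule 150): 010101001
Gen 9 (rule 182): 111111111
Gen 10 (rule 45): 100000000
Gen 11 (rule 86): 110000000
Gen 12 (rule 150): 001000000
Gen 13 (rule 182): 011100000
Gen 14 (rule 45): 010001111
Gen 15 (rule 86): 111010001
Gen 16 (rule 150): 010011011
Gen 17 (rule 182): 111100100

Answer: none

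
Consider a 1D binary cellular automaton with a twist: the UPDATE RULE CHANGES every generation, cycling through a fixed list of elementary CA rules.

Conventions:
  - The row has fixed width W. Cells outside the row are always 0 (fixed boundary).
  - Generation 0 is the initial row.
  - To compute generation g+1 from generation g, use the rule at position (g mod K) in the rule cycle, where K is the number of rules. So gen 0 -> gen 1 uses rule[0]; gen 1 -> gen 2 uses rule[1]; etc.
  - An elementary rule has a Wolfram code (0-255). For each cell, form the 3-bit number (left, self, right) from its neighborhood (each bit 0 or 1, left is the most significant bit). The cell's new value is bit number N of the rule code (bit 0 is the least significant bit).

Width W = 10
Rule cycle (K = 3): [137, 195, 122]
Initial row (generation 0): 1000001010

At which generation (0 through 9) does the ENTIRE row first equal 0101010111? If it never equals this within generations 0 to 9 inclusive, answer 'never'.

Answer: 9

Derivation:
Gen 0: 1000001010
Gen 1 (rule 137): 0011100000
Gen 2 (rule 195): 1101101111
Gen 3 (rule 122): 1111111001
Gen 4 (rule 137): 1111110000
Gen 5 (rule 195): 0111110111
Gen 6 (rule 122): 1100011101
Gen 7 (rule 137): 1001011000
Gen 8 (rule 195): 0010001011
Gen 9 (rule 122): 0101010111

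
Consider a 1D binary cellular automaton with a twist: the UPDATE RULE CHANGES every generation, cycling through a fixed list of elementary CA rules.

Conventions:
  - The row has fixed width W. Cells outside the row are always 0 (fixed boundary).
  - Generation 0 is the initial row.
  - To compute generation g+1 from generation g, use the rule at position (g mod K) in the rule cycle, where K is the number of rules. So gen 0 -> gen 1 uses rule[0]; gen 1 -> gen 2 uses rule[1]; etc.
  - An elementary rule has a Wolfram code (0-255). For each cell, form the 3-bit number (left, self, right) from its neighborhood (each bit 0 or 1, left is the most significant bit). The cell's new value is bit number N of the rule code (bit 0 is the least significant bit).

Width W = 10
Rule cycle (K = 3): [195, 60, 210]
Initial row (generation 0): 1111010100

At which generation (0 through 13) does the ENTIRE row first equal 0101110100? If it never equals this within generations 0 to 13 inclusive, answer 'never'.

Gen 0: 1111010100
Gen 1 (rule 195): 0111000001
Gen 2 (rule 60): 0100100001
Gen 3 (rule 210): 1011010010
Gen 4 (rule 195): 0001000100
Gen 5 (rule 60): 0001100110
Gen 6 (rule 210): 0010111011
Gen 7 (rule 195): 1100011001
Gen 8 (rule 60): 1010010101
Gen 9 (rule 210): 0001100000
Gen 10 (rule 195): 1110101111
Gen 11 (rule 60): 1001111000
Gen 12 (rule 210): 0110111100
Gen 13 (rule 195): 1010011101

Answer: never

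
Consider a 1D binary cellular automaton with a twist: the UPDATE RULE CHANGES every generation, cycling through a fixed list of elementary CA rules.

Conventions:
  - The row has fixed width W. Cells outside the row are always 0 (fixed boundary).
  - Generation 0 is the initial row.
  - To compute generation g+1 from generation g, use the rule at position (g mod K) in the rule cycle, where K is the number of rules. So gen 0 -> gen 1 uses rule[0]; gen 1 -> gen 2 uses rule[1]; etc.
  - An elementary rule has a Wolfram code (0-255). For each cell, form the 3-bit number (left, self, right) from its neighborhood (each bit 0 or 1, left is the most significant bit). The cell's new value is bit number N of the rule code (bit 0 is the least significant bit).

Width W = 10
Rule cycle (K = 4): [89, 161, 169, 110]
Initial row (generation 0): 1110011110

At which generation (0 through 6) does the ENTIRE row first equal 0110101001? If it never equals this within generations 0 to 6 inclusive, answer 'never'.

Answer: 6

Derivation:
Gen 0: 1110011110
Gen 1 (rule 89): 1011010011
Gen 2 (rule 161): 0100100000
Gen 3 (rule 169): 0000001111
Gen 4 (rule 110): 0000011001
Gen 5 (rule 89): 1111011100
Gen 6 (rule 161): 0110101001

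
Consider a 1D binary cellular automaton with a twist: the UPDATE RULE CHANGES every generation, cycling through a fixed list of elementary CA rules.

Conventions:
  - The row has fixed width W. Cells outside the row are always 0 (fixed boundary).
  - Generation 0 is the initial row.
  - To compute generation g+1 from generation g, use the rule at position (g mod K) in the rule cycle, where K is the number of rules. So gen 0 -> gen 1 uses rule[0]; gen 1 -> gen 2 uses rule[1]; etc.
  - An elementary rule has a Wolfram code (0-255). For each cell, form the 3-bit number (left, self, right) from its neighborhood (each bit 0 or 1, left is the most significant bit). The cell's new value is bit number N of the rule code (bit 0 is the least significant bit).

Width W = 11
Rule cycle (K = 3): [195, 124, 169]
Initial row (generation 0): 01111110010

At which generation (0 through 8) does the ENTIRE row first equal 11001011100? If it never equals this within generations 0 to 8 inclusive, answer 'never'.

Answer: 3

Derivation:
Gen 0: 01111110010
Gen 1 (rule 195): 10111110100
Gen 2 (rule 124): 11100011110
Gen 3 (rule 169): 11001011100
Gen 4 (rule 195): 01010001101
Gen 5 (rule 124): 01111001111
Gen 6 (rule 169): 01110001110
Gen 7 (rule 195): 10110110110
Gen 8 (rule 124): 11111111111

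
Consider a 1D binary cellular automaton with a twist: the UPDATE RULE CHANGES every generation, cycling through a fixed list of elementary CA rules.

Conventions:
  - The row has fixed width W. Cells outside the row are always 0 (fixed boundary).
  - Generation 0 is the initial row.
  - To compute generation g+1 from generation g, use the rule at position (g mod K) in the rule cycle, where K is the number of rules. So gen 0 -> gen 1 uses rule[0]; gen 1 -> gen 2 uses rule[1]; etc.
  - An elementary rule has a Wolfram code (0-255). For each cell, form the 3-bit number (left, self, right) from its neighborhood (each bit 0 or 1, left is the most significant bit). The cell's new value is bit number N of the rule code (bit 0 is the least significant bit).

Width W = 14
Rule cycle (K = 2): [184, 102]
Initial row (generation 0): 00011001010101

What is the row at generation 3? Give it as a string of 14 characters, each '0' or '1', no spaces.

Gen 0: 00011001010101
Gen 1 (rule 184): 00010100101010
Gen 2 (rule 102): 00111101111110
Gen 3 (rule 184): 00111011111101

Answer: 00111011111101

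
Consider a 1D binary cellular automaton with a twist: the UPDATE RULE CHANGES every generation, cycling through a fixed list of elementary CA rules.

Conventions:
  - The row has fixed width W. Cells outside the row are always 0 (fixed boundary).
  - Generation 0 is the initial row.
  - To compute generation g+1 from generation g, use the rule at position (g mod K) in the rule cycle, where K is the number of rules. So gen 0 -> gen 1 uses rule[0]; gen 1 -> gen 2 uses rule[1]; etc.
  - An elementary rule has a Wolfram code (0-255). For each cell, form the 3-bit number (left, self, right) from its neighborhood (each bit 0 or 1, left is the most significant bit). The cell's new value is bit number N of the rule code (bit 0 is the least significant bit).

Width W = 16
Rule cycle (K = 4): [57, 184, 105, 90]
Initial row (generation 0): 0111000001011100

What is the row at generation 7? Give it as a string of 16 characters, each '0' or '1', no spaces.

Answer: 1000001100011001

Derivation:
Gen 0: 0111000001011100
Gen 1 (rule 57): 0100111100110011
Gen 2 (rule 184): 0010111010101010
Gen 3 (rule 105): 1001101101010100
Gen 4 (rule 90): 0111101100000010
Gen 5 (rule 57): 0100011011111001
Gen 6 (rule 184): 0010010111110100
Gen 7 (rule 105): 1000001100011001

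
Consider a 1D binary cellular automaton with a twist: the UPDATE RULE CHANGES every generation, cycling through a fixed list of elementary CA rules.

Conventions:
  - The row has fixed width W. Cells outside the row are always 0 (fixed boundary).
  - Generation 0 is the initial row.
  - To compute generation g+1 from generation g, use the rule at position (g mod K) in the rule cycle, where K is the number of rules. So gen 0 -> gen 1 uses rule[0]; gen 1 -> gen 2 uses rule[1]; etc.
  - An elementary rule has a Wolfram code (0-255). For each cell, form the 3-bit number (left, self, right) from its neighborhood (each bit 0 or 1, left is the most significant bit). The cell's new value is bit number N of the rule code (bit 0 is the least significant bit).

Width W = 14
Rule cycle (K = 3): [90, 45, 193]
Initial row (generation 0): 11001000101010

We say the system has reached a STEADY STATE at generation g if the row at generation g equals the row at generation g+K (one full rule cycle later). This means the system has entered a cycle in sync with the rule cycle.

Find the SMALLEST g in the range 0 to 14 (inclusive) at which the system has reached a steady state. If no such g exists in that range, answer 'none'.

Answer: none

Derivation:
Gen 0: 11001000101010
Gen 1 (rule 90): 11110101000001
Gen 2 (rule 45): 10001111011101
Gen 3 (rule 193): 00100111001100
Gen 4 (rule 90): 01011101111110
Gen 5 (rule 45): 01110011000000
Gen 6 (rule 193): 00110001011111
Gen 7 (rule 90): 01111010010001
Gen 8 (rule 45): 01000110010101
Gen 9 (rule 193): 00010010000000
Gen 10 (rule 90): 00101101000000
Gen 11 (rule 45): 10111011011111
Gen 12 (rule 193): 00011001001111
Gen 13 (rule 90): 00111110111001
Gen 14 (rule 45): 10100001100001
Gen 15 (rule 193): 00001100101100
Gen 16 (rule 90): 00011111001110
Gen 17 (rule 45): 11010000001000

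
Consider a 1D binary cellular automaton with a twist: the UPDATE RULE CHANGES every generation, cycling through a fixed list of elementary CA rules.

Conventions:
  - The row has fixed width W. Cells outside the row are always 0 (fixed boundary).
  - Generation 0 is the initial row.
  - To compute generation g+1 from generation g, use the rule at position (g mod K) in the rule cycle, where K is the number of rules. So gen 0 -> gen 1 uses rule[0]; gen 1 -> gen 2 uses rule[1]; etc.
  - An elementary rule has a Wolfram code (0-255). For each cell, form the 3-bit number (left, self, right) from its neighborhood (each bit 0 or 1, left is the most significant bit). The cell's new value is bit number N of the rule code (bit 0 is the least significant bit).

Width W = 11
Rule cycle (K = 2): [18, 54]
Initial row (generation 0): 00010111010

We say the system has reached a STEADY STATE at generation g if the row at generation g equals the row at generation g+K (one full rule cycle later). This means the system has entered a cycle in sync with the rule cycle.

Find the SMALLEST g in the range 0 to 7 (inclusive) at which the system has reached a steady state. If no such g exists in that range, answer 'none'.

Gen 0: 00010111010
Gen 1 (rule 18): 00100000001
Gen 2 (rule 54): 01110000011
Gen 3 (rule 18): 10001000100
Gen 4 (rule 54): 11011101110
Gen 5 (rule 18): 00000000001
Gen 6 (rule 54): 00000000011
Gen 7 (rule 18): 00000000100
Gen 8 (rule 54): 00000001110
Gen 9 (rule 18): 00000010001

Answer: none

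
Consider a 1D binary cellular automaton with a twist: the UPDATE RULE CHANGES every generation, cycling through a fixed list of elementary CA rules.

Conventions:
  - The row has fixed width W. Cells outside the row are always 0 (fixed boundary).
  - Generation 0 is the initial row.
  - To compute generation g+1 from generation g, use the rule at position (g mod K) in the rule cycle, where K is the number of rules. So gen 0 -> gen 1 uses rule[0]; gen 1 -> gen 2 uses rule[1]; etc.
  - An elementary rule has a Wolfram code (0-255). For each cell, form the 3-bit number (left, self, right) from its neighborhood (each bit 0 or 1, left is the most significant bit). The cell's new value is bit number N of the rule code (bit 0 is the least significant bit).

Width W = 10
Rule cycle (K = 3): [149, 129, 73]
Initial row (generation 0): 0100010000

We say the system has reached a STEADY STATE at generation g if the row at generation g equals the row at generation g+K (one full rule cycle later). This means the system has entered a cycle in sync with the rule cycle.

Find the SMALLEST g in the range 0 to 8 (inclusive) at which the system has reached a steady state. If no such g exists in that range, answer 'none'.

Answer: none

Derivation:
Gen 0: 0100010000
Gen 1 (rule 149): 0111011111
Gen 2 (rule 129): 0010001110
Gen 3 (rule 73): 1000101010
Gen 4 (rule 149): 1110101011
Gen 5 (rule 129): 0100000000
Gen 6 (rule 73): 0001111111
Gen 7 (rule 149): 1100111110
Gen 8 (rule 129): 0000011100
Gen 9 (rule 73): 1111010101
Gen 10 (rule 149): 0110010101
Gen 11 (rule 129): 0000000000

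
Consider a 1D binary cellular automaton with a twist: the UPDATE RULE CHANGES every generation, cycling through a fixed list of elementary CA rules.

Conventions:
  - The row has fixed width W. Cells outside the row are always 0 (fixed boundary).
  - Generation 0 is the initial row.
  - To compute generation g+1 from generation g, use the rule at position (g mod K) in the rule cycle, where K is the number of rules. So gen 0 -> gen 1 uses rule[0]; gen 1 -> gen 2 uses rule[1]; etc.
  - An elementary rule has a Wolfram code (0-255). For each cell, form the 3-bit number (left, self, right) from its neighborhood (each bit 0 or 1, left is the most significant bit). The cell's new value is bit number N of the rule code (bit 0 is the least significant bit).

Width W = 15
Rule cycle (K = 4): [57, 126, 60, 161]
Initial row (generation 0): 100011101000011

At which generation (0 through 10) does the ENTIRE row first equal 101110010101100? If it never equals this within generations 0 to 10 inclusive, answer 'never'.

Answer: never

Derivation:
Gen 0: 100011101000011
Gen 1 (rule 57): 011010010111010
Gen 2 (rule 126): 111111111101111
Gen 3 (rule 60): 100000000011000
Gen 4 (rule 161): 001111111000011
Gen 5 (rule 57): 101000000111010
Gen 6 (rule 126): 111100001101111
Gen 7 (rule 60): 100010001011000
Gen 8 (rule 161): 001000100100011
Gen 9 (rule 57): 100110010011010
Gen 10 (rule 126): 111111111111111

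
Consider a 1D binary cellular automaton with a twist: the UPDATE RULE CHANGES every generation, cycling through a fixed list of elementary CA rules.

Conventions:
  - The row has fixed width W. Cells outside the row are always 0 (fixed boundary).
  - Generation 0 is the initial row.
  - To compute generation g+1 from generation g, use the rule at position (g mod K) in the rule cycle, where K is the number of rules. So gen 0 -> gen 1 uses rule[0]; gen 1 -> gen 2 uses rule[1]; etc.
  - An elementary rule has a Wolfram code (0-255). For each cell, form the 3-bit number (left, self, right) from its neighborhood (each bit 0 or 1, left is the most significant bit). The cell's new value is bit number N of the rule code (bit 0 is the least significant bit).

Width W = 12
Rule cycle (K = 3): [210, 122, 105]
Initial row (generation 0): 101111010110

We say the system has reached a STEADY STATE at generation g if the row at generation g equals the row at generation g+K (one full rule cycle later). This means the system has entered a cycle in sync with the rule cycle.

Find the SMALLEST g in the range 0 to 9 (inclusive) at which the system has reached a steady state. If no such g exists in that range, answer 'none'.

Gen 0: 101111010110
Gen 1 (rule 210): 000111000011
Gen 2 (rule 122): 001101100111
Gen 3 (rule 105): 101111100101
Gen 4 (rule 210): 000111111000
Gen 5 (rule 122): 001100001100
Gen 6 (rule 105): 101101101101
Gen 7 (rule 210): 000100100100
Gen 8 (rule 122): 001011011010
Gen 9 (rule 105): 100111111100
Gen 10 (rule 210): 011011111110
Gen 11 (rule 122): 111110000011
Gen 12 (rule 105): 100010111011

Answer: none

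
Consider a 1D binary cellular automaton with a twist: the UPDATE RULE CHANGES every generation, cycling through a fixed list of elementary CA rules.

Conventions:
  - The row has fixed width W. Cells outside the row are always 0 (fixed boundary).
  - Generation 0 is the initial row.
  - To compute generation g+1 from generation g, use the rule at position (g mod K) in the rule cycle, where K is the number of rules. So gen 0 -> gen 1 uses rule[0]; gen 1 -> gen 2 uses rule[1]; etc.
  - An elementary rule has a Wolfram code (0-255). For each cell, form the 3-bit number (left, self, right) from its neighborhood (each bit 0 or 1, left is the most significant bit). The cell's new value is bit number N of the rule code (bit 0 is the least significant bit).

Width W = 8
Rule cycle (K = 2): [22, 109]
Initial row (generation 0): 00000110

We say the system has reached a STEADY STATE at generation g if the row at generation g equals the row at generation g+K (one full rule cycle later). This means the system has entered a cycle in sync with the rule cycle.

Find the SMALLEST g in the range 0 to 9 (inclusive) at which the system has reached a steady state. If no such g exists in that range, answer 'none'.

Gen 0: 00000110
Gen 1 (rule 22): 00001001
Gen 2 (rule 109): 11101001
Gen 3 (rule 22): 00001111
Gen 4 (rule 109): 11101001
Gen 5 (rule 22): 00001111
Gen 6 (rule 109): 11101001
Gen 7 (rule 22): 00001111
Gen 8 (rule 109): 11101001
Gen 9 (rule 22): 00001111
Gen 10 (rule 109): 11101001
Gen 11 (rule 22): 00001111

Answer: 2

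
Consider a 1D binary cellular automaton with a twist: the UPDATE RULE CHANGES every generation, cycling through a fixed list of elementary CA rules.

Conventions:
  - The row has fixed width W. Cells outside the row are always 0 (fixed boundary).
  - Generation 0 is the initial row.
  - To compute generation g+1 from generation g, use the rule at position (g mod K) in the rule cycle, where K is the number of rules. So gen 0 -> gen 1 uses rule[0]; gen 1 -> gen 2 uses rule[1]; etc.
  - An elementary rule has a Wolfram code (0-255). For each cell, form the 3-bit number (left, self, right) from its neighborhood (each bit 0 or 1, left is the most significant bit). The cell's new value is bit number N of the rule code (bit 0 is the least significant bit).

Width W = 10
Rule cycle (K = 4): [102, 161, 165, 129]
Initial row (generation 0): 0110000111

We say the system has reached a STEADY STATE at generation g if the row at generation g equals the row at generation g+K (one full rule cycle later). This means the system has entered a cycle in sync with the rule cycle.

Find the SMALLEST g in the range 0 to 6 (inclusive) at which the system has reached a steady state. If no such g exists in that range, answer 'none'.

Answer: none

Derivation:
Gen 0: 0110000111
Gen 1 (rule 102): 1010001001
Gen 2 (rule 161): 0100100000
Gen 3 (rule 165): 0100101111
Gen 4 (rule 129): 0000000110
Gen 5 (rule 102): 0000001010
Gen 6 (rule 161): 1111100100
Gen 7 (rule 165): 0111000101
Gen 8 (rule 129): 0010010000
Gen 9 (rule 102): 0110110000
Gen 10 (rule 161): 0001000111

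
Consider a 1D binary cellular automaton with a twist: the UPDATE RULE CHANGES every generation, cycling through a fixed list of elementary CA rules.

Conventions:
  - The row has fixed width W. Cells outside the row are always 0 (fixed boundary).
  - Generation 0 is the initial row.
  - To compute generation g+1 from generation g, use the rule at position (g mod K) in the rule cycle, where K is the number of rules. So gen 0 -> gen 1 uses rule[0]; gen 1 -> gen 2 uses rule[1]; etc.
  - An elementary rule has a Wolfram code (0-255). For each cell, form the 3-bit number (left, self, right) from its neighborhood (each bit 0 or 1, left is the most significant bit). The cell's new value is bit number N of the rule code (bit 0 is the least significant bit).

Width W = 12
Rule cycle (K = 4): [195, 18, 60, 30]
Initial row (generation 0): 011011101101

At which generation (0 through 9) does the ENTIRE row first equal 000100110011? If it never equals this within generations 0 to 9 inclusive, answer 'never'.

Gen 0: 011011101101
Gen 1 (rule 195): 101001100100
Gen 2 (rule 18): 000110011010
Gen 3 (rule 60): 000101010111
Gen 4 (rule 30): 001101010100
Gen 5 (rule 195): 110100000001
Gen 6 (rule 18): 000010000010
Gen 7 (rule 60): 000011000011
Gen 8 (rule 30): 000110100110
Gen 9 (rule 195): 111010001010

Answer: never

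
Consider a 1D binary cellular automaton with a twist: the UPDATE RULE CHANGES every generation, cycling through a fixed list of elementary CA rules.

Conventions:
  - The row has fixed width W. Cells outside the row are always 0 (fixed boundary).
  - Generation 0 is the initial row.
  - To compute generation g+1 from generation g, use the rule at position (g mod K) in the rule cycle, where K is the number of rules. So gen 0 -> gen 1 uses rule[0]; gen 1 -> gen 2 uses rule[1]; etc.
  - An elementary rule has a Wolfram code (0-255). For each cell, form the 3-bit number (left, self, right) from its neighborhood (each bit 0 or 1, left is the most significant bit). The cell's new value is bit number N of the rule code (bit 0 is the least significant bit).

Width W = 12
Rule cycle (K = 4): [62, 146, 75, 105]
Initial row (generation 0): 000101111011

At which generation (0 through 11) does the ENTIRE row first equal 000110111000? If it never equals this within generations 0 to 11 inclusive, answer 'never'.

Gen 0: 000101111011
Gen 1 (rule 62): 001111000110
Gen 2 (rule 146): 010110101001
Gen 3 (rule 75): 100110000010
Gen 4 (rule 105): 000110111000
Gen 5 (rule 62): 001101100100
Gen 6 (rule 146): 010000011010
Gen 7 (rule 75): 100111111000
Gen 8 (rule 105): 000100001011
Gen 9 (rule 62): 001110011110
Gen 10 (rule 146): 010101101101
Gen 11 (rule 75): 100001101100

Answer: 4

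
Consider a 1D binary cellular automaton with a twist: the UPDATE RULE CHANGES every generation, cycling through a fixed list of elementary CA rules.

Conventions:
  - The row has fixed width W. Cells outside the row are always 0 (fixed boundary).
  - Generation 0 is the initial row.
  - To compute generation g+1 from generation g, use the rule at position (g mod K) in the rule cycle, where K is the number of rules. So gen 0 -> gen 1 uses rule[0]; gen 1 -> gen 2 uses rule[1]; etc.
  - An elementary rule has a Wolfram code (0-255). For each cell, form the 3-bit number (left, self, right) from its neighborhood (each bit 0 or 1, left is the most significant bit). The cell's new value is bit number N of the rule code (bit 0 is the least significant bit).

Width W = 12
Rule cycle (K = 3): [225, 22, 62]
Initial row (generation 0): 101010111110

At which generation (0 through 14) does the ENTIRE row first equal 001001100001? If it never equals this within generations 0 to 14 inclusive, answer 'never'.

Answer: 10

Derivation:
Gen 0: 101010111110
Gen 1 (rule 225): 010101011110
Gen 2 (rule 22): 110101000001
Gen 3 (rule 62): 101111100011
Gen 4 (rule 225): 010111101001
Gen 5 (rule 22): 110000001111
Gen 6 (rule 62): 101000011000
Gen 7 (rule 225): 010011001011
Gen 8 (rule 22): 111100111000
Gen 9 (rule 62): 100011100100
Gen 10 (rule 225): 001001100001
Gen 11 (rule 22): 011110010011
Gen 12 (rule 62): 110001111110
Gen 13 (rule 225): 010100111110
Gen 14 (rule 22): 110111000001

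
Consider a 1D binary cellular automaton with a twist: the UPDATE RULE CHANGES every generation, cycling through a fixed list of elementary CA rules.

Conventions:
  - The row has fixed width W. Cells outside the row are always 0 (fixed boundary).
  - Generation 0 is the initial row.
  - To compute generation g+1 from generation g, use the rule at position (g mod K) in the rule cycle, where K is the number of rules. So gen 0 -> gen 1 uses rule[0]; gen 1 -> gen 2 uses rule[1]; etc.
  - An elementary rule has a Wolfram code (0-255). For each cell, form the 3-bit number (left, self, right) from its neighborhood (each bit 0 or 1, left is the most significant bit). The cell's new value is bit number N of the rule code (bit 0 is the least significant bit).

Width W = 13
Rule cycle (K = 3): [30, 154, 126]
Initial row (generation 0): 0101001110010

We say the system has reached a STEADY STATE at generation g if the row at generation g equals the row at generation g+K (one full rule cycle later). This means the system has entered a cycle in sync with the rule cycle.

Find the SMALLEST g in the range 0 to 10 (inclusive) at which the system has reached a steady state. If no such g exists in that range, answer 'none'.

Answer: none

Derivation:
Gen 0: 0101001110010
Gen 1 (rule 30): 1101111001111
Gen 2 (rule 154): 1001110111110
Gen 3 (rule 126): 1111011100011
Gen 4 (rule 30): 1000010010110
Gen 5 (rule 154): 0100101100101
Gen 6 (rule 126): 1111111111111
Gen 7 (rule 30): 1000000000000
Gen 8 (rule 154): 0100000000000
Gen 9 (rule 126): 1110000000000
Gen 10 (rule 30): 1001000000000
Gen 11 (rule 154): 0110100000000
Gen 12 (rule 126): 1111110000000
Gen 13 (rule 30): 1000001000000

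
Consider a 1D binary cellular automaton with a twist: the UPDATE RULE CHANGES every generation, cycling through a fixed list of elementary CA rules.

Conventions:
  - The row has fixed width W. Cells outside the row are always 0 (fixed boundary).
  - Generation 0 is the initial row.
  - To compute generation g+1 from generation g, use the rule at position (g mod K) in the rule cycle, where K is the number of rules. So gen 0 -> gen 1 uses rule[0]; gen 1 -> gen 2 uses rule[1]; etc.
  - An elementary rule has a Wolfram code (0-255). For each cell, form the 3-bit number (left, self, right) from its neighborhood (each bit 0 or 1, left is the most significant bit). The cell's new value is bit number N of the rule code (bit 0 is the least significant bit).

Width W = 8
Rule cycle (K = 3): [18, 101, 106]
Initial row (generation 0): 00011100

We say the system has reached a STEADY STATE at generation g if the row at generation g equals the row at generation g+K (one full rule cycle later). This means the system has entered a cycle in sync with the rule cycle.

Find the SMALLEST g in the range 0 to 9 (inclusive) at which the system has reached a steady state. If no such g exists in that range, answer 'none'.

Answer: 4

Derivation:
Gen 0: 00011100
Gen 1 (rule 18): 00100010
Gen 2 (rule 101): 10101010
Gen 3 (rule 106): 01010100
Gen 4 (rule 18): 10000010
Gen 5 (rule 101): 10111010
Gen 6 (rule 106): 01101100
Gen 7 (rule 18): 10000010
Gen 8 (rule 101): 10111010
Gen 9 (rule 106): 01101100
Gen 10 (rule 18): 10000010
Gen 11 (rule 101): 10111010
Gen 12 (rule 106): 01101100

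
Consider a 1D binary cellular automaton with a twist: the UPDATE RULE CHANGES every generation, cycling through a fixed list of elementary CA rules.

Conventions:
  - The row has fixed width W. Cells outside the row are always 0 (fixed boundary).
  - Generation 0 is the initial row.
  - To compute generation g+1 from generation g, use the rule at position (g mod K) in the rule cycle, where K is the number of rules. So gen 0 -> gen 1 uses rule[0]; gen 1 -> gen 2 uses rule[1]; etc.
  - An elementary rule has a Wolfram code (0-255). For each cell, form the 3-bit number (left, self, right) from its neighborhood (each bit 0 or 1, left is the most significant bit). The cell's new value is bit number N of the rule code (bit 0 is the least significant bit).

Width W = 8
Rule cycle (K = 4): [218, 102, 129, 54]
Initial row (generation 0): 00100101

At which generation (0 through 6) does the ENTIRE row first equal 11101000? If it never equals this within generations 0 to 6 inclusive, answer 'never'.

Gen 0: 00100101
Gen 1 (rule 218): 01011000
Gen 2 (rule 102): 11101000
Gen 3 (rule 129): 01000011
Gen 4 (rule 54): 11100100
Gen 5 (rule 218): 11111010
Gen 6 (rule 102): 00001110

Answer: 2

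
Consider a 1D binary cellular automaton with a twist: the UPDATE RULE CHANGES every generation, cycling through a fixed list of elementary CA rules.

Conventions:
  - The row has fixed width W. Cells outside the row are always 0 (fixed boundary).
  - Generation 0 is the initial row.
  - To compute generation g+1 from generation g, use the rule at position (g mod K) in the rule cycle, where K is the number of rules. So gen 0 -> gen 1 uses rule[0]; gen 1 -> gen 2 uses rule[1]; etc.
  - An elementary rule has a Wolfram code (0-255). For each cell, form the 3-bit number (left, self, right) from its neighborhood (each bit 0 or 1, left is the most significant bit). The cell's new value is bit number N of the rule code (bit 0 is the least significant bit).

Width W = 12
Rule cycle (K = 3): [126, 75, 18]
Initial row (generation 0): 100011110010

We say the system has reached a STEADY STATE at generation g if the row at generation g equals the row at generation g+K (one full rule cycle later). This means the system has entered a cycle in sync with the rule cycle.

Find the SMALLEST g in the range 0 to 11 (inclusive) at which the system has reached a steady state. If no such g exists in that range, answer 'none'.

Gen 0: 100011110010
Gen 1 (rule 126): 110110011111
Gen 2 (rule 75): 110110110001
Gen 3 (rule 18): 000000001010
Gen 4 (rule 126): 000000011111
Gen 5 (rule 75): 111111110001
Gen 6 (rule 18): 000000001010
Gen 7 (rule 126): 000000011111
Gen 8 (rule 75): 111111110001
Gen 9 (rule 18): 000000001010
Gen 10 (rule 126): 000000011111
Gen 11 (rule 75): 111111110001
Gen 12 (rule 18): 000000001010
Gen 13 (rule 126): 000000011111
Gen 14 (rule 75): 111111110001

Answer: 3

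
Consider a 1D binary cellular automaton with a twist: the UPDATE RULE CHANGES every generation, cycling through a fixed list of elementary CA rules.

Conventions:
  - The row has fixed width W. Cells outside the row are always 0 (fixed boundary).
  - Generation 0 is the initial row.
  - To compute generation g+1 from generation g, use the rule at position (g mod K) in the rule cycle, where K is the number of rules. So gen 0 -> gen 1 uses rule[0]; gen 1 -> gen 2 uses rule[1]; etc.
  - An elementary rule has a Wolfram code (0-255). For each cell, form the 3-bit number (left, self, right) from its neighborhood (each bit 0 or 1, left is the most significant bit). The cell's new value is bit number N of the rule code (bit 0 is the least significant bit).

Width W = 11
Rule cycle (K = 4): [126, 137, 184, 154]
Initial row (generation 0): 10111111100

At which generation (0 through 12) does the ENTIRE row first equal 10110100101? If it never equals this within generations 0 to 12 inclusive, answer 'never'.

Gen 0: 10111111100
Gen 1 (rule 126): 11100000110
Gen 2 (rule 137): 11001110100
Gen 3 (rule 184): 10101101010
Gen 4 (rule 154): 00001000001
Gen 5 (rule 126): 00011100011
Gen 6 (rule 137): 11011001010
Gen 7 (rule 184): 10110100101
Gen 8 (rule 154): 00100011000
Gen 9 (rule 126): 01110111100
Gen 10 (rule 137): 01100111001
Gen 11 (rule 184): 01010110100
Gen 12 (rule 154): 10000100010

Answer: 7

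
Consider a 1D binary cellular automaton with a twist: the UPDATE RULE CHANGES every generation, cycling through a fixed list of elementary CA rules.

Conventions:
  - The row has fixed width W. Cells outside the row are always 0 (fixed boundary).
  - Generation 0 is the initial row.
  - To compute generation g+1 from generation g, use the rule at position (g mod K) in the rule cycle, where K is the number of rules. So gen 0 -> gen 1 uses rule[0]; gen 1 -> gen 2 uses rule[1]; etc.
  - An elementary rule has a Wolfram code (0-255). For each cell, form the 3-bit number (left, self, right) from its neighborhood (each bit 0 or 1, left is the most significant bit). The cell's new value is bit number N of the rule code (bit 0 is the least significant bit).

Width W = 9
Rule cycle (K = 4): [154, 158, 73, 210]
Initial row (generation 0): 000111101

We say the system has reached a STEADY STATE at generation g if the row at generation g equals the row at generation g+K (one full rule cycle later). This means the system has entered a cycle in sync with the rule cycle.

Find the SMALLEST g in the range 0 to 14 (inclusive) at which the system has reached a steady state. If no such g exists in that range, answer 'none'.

Gen 0: 000111101
Gen 1 (rule 154): 001111000
Gen 2 (rule 158): 011110100
Gen 3 (rule 73): 010010001
Gen 4 (rule 210): 101101010
Gen 5 (rule 154): 001000001
Gen 6 (rule 158): 011100011
Gen 7 (rule 73): 010101011
Gen 8 (rule 210): 100000001
Gen 9 (rule 154): 010000010
Gen 10 (rule 158): 111000111
Gen 11 (rule 73): 101010101
Gen 12 (rule 210): 000000000
Gen 13 (rule 154): 000000000
Gen 14 (rule 158): 000000000
Gen 15 (rule 73): 111111111
Gen 16 (rule 210): 011111111
Gen 17 (rule 154): 111111110
Gen 18 (rule 158): 111111101

Answer: none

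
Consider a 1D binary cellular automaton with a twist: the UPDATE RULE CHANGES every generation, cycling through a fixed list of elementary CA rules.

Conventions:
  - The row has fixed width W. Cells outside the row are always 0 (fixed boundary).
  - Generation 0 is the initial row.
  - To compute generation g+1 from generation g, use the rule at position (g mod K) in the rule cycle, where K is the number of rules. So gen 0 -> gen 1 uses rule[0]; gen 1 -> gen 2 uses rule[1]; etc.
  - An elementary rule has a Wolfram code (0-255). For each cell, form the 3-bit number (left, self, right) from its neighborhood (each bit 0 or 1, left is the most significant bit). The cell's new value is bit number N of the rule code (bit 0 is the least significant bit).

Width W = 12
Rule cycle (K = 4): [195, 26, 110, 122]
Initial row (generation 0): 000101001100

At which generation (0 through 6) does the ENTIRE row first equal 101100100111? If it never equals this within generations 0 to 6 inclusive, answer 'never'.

Answer: never

Derivation:
Gen 0: 000101001100
Gen 1 (rule 195): 111000010101
Gen 2 (rule 26): 100100100000
Gen 3 (rule 110): 101101100000
Gen 4 (rule 122): 011111110000
Gen 5 (rule 195): 101111110111
Gen 6 (rule 26): 001000000100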